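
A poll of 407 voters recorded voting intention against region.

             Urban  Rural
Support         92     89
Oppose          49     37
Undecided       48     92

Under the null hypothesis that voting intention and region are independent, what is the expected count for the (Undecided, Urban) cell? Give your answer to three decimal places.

65.012

Row total (Undecided) = 140; column total (Urban) = 189; grand total N = 407.
Expected count = (row total × column total) / N = 140 × 189 / 407 = 65.012.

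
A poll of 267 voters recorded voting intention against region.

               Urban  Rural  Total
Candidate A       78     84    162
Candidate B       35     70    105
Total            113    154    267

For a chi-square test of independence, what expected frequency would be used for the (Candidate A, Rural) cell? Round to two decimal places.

Row total (Candidate A) = 162; column total (Rural) = 154; grand total N = 267.
Expected count = (row total × column total) / N = 162 × 154 / 267 = 93.44.

93.44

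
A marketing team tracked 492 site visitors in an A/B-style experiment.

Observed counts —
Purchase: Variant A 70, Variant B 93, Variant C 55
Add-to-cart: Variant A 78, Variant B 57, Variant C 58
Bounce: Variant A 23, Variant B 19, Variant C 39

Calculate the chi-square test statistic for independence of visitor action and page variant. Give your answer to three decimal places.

Row totals: 218, 193, 81. Column totals: 171, 169, 152. Grand total N = 492.
Expected counts (row total × column total / N):
  Purchase, Variant A: 218×171/492 = 75.7683
  Purchase, Variant B: 218×169/492 = 74.8821
  Purchase, Variant C: 218×152/492 = 67.3496
  Add-to-cart, Variant A: 193×171/492 = 67.0793
  Add-to-cart, Variant B: 193×169/492 = 66.2947
  Add-to-cart, Variant C: 193×152/492 = 59.6260
  Bounce, Variant A: 81×171/492 = 28.1524
  Bounce, Variant B: 81×169/492 = 27.8232
  Bounce, Variant C: 81×152/492 = 25.0244
Contributions (O − E)²/E:
  (70 − 75.7683)²/75.7683 = 0.4391
  (93 − 74.8821)²/74.8821 = 4.3837
  (55 − 67.3496)²/67.3496 = 2.2645
  (78 − 67.0793)²/67.0793 = 1.7779
  (57 − 66.2947)²/66.2947 = 1.3031
  (58 − 59.6260)²/59.6260 = 0.0443
  (23 − 28.1524)²/28.1524 = 0.9430
  (19 − 27.8232)²/27.8232 = 2.7980
  (39 − 25.0244)²/25.0244 = 7.8051
χ² = 0.4391 + 4.3837 + 2.2645 + 1.7779 + 1.3031 + 0.0443 + 0.9430 + 2.7980 + 7.8051 = 21.759

21.759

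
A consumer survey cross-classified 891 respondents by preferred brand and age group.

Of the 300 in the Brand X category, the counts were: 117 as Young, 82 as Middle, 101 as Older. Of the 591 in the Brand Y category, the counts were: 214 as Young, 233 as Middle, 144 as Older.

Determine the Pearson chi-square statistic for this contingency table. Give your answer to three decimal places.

Row totals: 300, 591. Column totals: 331, 315, 245. Grand total N = 891.
Expected counts (row total × column total / N):
  Brand X, Young: 300×331/891 = 111.4478
  Brand X, Middle: 300×315/891 = 106.0606
  Brand X, Older: 300×245/891 = 82.4916
  Brand Y, Young: 591×331/891 = 219.5522
  Brand Y, Middle: 591×315/891 = 208.9394
  Brand Y, Older: 591×245/891 = 162.5084
Contributions (O − E)²/E:
  (117 − 111.4478)²/111.4478 = 0.2766
  (82 − 106.0606)²/106.0606 = 5.4583
  (101 − 82.4916)²/82.4916 = 4.1527
  (214 − 219.5522)²/219.5522 = 0.1404
  (233 − 208.9394)²/208.9394 = 2.7707
  (144 − 162.5084)²/162.5084 = 2.1080
χ² = 0.2766 + 5.4583 + 4.1527 + 0.1404 + 2.7707 + 2.1080 = 14.907

14.907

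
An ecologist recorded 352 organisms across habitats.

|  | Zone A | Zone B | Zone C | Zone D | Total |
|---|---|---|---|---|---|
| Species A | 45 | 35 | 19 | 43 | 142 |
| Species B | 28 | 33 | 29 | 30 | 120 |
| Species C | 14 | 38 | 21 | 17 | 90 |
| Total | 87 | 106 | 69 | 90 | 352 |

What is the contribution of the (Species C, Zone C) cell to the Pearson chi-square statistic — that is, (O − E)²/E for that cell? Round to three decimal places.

Row total (Species C) = 90; column total (Zone C) = 69; N = 352.
Expected count E = 90 × 69 / 352 = 17.64205.
Contribution = (O − E)²/E = (21 − 17.64205)² / 17.64205 = 0.639.

0.639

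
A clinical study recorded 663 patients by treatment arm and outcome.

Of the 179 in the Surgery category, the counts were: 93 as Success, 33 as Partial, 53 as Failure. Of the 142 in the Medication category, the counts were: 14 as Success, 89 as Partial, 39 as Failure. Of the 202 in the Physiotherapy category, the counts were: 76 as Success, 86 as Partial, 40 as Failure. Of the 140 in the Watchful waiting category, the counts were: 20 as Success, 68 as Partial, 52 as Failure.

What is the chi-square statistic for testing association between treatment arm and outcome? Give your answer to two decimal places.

Row totals: 179, 142, 202, 140. Column totals: 203, 276, 184. Grand total N = 663.
Expected counts (row total × column total / N):
  Surgery, Success: 179×203/663 = 54.807
  Surgery, Partial: 179×276/663 = 74.516
  Surgery, Failure: 179×184/663 = 49.677
  Medication, Success: 142×203/663 = 43.478
  Medication, Partial: 142×276/663 = 59.113
  Medication, Failure: 142×184/663 = 39.409
  Physiotherapy, Success: 202×203/663 = 61.849
  Physiotherapy, Partial: 202×276/663 = 84.090
  Physiotherapy, Failure: 202×184/663 = 56.060
  Watchful waiting, Success: 140×203/663 = 42.866
  Watchful waiting, Partial: 140×276/663 = 58.281
  Watchful waiting, Failure: 140×184/663 = 38.854
Contributions (O − E)²/E:
  (93 − 54.807)²/54.807 = 26.6153
  (33 − 74.516)²/74.516 = 23.1303
  (53 − 49.677)²/49.677 = 0.2223
  (14 − 43.478)²/43.478 = 19.9860
  (89 − 59.113)²/59.113 = 15.1106
  (39 − 39.409)²/39.409 = 0.0042
  (76 − 61.849)²/61.849 = 3.2377
  (86 − 84.090)²/84.090 = 0.0434
  (40 − 56.060)²/56.060 = 4.6008
  (20 − 42.866)²/42.866 = 12.1974
  (68 − 58.281)²/58.281 = 1.6208
  (52 − 38.854)²/38.854 = 4.4479
χ² = 26.6153 + 23.1303 + 0.2223 + 19.9860 + 15.1106 + 0.0042 + 3.2377 + 0.0434 + 4.6008 + 12.1974 + 1.6208 + 4.4479 = 111.22

111.22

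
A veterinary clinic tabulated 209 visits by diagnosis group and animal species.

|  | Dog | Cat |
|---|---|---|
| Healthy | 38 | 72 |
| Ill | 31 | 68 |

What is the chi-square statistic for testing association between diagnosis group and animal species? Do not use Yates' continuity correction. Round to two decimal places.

Row totals: 110, 99. Column totals: 69, 140. Grand total N = 209.
Expected counts (row total × column total / N):
  Healthy, Dog: 110×69/209 = 36.316
  Healthy, Cat: 110×140/209 = 73.684
  Ill, Dog: 99×69/209 = 32.684
  Ill, Cat: 99×140/209 = 66.316
Contributions (O − E)²/E:
  (38 − 36.316)²/36.316 = 0.0781
  (72 − 73.684)²/73.684 = 0.0385
  (31 − 32.684)²/32.684 = 0.0868
  (68 − 66.316)²/66.316 = 0.0428
χ² = 0.0781 + 0.0385 + 0.0868 + 0.0428 = 0.25

0.25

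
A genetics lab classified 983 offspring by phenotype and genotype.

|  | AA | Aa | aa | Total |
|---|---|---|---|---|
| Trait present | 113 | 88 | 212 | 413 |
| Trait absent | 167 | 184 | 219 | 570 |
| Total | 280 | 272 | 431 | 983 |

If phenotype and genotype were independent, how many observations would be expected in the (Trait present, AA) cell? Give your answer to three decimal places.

117.640

Row total (Trait present) = 413; column total (AA) = 280; grand total N = 983.
Expected count = (row total × column total) / N = 413 × 280 / 983 = 117.640.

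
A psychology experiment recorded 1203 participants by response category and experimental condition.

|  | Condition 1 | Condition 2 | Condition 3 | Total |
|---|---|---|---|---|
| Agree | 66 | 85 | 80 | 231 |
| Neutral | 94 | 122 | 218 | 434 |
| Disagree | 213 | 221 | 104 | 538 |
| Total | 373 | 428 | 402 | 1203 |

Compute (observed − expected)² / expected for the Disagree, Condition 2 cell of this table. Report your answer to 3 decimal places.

4.575

Row total (Disagree) = 538; column total (Condition 2) = 428; N = 1203.
Expected count E = 538 × 428 / 1203 = 191.4081.
Contribution = (O − E)²/E = (221 − 191.4081)² / 191.4081 = 4.575.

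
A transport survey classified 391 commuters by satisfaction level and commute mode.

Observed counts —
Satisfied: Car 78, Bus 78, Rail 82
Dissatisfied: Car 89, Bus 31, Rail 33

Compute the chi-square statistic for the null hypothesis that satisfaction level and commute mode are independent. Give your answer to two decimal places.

Row totals: 238, 153. Column totals: 167, 109, 115. Grand total N = 391.
Expected counts (row total × column total / N):
  Satisfied, Car: 238×167/391 = 101.652
  Satisfied, Bus: 238×109/391 = 66.348
  Satisfied, Rail: 238×115/391 = 70.000
  Dissatisfied, Car: 153×167/391 = 65.348
  Dissatisfied, Bus: 153×109/391 = 42.652
  Dissatisfied, Rail: 153×115/391 = 45.000
Contributions (O − E)²/E:
  (78 − 101.652)²/101.652 = 5.5033
  (78 − 66.348)²/66.348 = 2.0463
  (82 − 70.000)²/70.000 = 2.0571
  (89 − 65.348)²/65.348 = 8.5606
  (31 − 42.652)²/42.652 = 3.1832
  (33 − 45.000)²/45.000 = 3.2000
χ² = 5.5033 + 2.0463 + 2.0571 + 8.5606 + 3.1832 + 3.2000 = 24.55

24.55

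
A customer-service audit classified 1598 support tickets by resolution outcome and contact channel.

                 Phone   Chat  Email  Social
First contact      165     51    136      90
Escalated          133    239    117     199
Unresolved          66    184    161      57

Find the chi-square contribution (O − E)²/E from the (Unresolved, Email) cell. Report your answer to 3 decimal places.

Row total (Unresolved) = 468; column total (Email) = 414; N = 1598.
Expected count E = 468 × 414 / 1598 = 121.2466.
Contribution = (O − E)²/E = (161 − 121.2466)² / 121.2466 = 13.034.

13.034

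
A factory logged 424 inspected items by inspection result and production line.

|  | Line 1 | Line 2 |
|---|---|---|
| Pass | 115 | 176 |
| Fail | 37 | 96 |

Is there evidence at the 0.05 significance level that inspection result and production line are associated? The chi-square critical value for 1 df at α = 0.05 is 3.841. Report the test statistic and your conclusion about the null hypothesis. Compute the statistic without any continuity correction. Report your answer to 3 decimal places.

Row totals: 291, 133. Column totals: 152, 272. Grand total N = 424.
Expected counts (row total × column total / N):
  Pass, Line 1: 291×152/424 = 104.3208
  Pass, Line 2: 291×272/424 = 186.6792
  Fail, Line 1: 133×152/424 = 47.6792
  Fail, Line 2: 133×272/424 = 85.3208
Contributions (O − E)²/E:
  (115 − 104.3208)²/104.3208 = 1.0932
  (176 − 186.6792)²/186.6792 = 0.6109
  (37 − 47.6792)²/47.6792 = 2.3919
  (96 − 85.3208)²/85.3208 = 1.3367
χ² = 1.0932 + 0.6109 + 2.3919 + 1.3367 = 5.433
df = (2−1)(2−1) = 1. Since 5.433 > 3.841, reject the null hypothesis of independence at α = 0.05.

5.433; reject H₀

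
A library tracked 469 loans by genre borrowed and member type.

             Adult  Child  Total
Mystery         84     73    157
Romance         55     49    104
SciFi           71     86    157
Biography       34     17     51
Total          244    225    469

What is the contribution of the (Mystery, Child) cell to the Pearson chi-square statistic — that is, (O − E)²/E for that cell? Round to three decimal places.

0.071

Row total (Mystery) = 157; column total (Child) = 225; N = 469.
Expected count E = 157 × 225 / 469 = 75.31983.
Contribution = (O − E)²/E = (73 − 75.31983)² / 75.31983 = 0.071.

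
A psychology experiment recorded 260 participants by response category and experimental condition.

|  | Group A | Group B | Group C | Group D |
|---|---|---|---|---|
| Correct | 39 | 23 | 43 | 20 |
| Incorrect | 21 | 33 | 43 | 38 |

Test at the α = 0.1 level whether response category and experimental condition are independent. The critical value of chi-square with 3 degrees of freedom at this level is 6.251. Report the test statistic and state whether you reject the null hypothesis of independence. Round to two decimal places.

12.41; reject H₀

Row totals: 125, 135. Column totals: 60, 56, 86, 58. Grand total N = 260.
Expected counts (row total × column total / N):
  Correct, Group A: 125×60/260 = 28.846
  Correct, Group B: 125×56/260 = 26.923
  Correct, Group C: 125×86/260 = 41.346
  Correct, Group D: 125×58/260 = 27.885
  Incorrect, Group A: 135×60/260 = 31.154
  Incorrect, Group B: 135×56/260 = 29.077
  Incorrect, Group C: 135×86/260 = 44.654
  Incorrect, Group D: 135×58/260 = 30.115
Contributions (O − E)²/E:
  (39 − 28.846)²/28.846 = 3.5743
  (23 − 26.923)²/26.923 = 0.5716
  (43 − 41.346)²/41.346 = 0.0662
  (20 − 27.885)²/27.885 = 2.2296
  (21 − 31.154)²/31.154 = 3.3095
  (33 − 29.077)²/29.077 = 0.5293
  (43 − 44.654)²/44.654 = 0.0613
  (38 − 30.115)²/30.115 = 2.0645
χ² = 3.5743 + 0.5716 + 0.0662 + 2.2296 + 3.3095 + 0.5293 + 0.0613 + 2.0645 = 12.41
df = (2−1)(4−1) = 3. Since 12.41 > 6.251, reject the null hypothesis of independence at α = 0.1.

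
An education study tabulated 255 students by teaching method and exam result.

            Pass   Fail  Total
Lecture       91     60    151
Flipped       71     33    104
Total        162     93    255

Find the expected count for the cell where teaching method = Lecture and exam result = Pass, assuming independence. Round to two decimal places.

95.93

Row total (Lecture) = 151; column total (Pass) = 162; grand total N = 255.
Expected count = (row total × column total) / N = 151 × 162 / 255 = 95.93.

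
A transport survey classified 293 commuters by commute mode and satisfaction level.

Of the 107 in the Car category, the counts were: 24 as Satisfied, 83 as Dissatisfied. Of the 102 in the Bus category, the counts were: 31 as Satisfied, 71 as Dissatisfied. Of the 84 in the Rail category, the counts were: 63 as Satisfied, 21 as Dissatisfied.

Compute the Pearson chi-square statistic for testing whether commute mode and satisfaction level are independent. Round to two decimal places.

60.42

Row totals: 107, 102, 84. Column totals: 118, 175. Grand total N = 293.
Expected counts (row total × column total / N):
  Car, Satisfied: 107×118/293 = 43.092
  Car, Dissatisfied: 107×175/293 = 63.908
  Bus, Satisfied: 102×118/293 = 41.078
  Bus, Dissatisfied: 102×175/293 = 60.922
  Rail, Satisfied: 84×118/293 = 33.829
  Rail, Dissatisfied: 84×175/293 = 50.171
Contributions (O − E)²/E:
  (24 − 43.092)²/43.092 = 8.4588
  (83 − 63.908)²/63.908 = 5.7036
  (31 − 41.078)²/41.078 = 2.4725
  (71 − 60.922)²/60.922 = 1.6671
  (63 − 33.829)²/33.829 = 25.1544
  (21 − 50.171)²/50.171 = 16.9609
χ² = 8.4588 + 5.7036 + 2.4725 + 1.6671 + 25.1544 + 16.9609 = 60.42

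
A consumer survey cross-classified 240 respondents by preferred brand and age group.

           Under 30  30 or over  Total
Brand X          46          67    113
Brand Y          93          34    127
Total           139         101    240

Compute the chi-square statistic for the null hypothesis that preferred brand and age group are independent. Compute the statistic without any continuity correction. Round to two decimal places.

25.95

Grand total N = 240.
Expected counts (row total × column total / N):
  Brand X, Under 30: 113×139/240 = 65.446
  Brand X, 30 or over: 113×101/240 = 47.554
  Brand Y, Under 30: 127×139/240 = 73.554
  Brand Y, 30 or over: 127×101/240 = 53.446
Contributions (O − E)²/E:
  (46 − 65.446)²/65.446 = 5.7780
  (67 − 47.554)²/47.554 = 7.9519
  (93 − 73.554)²/73.554 = 5.1411
  (34 − 53.446)²/53.446 = 7.0753
χ² = 5.7780 + 7.9519 + 5.1411 + 7.0753 = 25.95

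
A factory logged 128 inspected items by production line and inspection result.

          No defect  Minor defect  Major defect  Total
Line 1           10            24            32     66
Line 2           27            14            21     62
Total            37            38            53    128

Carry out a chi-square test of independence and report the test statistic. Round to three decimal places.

12.613

Grand total N = 128.
Expected counts (row total × column total / N):
  Line 1, No defect: 66×37/128 = 19.0781
  Line 1, Minor defect: 66×38/128 = 19.5938
  Line 1, Major defect: 66×53/128 = 27.3281
  Line 2, No defect: 62×37/128 = 17.9219
  Line 2, Minor defect: 62×38/128 = 18.4062
  Line 2, Major defect: 62×53/128 = 25.6719
Contributions (O − E)²/E:
  (10 − 19.0781)²/19.0781 = 4.3197
  (24 − 19.5938)²/19.5938 = 0.9909
  (32 − 27.3281)²/27.3281 = 0.7987
  (27 − 17.9219)²/17.9219 = 4.5984
  (14 − 18.4062)²/18.4062 = 1.0548
  (21 − 25.6719)²/25.6719 = 0.8502
χ² = 4.3197 + 0.9909 + 0.7987 + 4.5984 + 1.0548 + 0.8502 = 12.613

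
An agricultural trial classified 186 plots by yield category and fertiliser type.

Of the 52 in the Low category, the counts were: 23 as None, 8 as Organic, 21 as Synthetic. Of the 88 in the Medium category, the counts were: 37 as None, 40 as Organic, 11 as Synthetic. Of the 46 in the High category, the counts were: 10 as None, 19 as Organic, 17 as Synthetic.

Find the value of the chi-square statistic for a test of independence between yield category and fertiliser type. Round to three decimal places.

25.083

Row totals: 52, 88, 46. Column totals: 70, 67, 49. Grand total N = 186.
Expected counts (row total × column total / N):
  Low, None: 52×70/186 = 19.5699
  Low, Organic: 52×67/186 = 18.7312
  Low, Synthetic: 52×49/186 = 13.6989
  Medium, None: 88×70/186 = 33.1183
  Medium, Organic: 88×67/186 = 31.6989
  Medium, Synthetic: 88×49/186 = 23.1828
  High, None: 46×70/186 = 17.3118
  High, Organic: 46×67/186 = 16.5699
  High, Synthetic: 46×49/186 = 12.1183
Contributions (O − E)²/E:
  (23 − 19.5699)²/19.5699 = 0.6012
  (8 − 18.7312)²/18.7312 = 6.1480
  (21 − 13.6989)²/13.6989 = 3.8913
  (37 − 33.1183)²/33.1183 = 0.4550
  (40 − 31.6989)²/31.6989 = 2.1738
  (11 − 23.1828)²/23.1828 = 6.4022
  (10 − 17.3118)²/17.3118 = 3.0882
  (19 − 16.5699)²/16.5699 = 0.3564
  (17 − 12.1183)²/12.1183 = 1.9665
χ² = 0.6012 + 6.1480 + 3.8913 + 0.4550 + 2.1738 + 6.4022 + 3.0882 + 0.3564 + 1.9665 = 25.083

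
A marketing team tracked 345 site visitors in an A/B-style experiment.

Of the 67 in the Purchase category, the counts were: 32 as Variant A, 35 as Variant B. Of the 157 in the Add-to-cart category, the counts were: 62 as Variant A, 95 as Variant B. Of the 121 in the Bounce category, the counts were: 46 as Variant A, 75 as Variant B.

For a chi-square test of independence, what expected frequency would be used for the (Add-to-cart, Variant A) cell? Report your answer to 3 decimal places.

63.710

Row total (Add-to-cart) = 157; column total (Variant A) = 140; grand total N = 345.
Expected count = (row total × column total) / N = 157 × 140 / 345 = 63.710.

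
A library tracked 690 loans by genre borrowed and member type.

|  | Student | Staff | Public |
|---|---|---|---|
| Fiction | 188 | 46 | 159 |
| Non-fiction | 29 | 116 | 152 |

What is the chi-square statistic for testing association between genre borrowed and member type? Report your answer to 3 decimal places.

136.186

Row totals: 393, 297. Column totals: 217, 162, 311. Grand total N = 690.
Expected counts (row total × column total / N):
  Fiction, Student: 393×217/690 = 123.5957
  Fiction, Staff: 393×162/690 = 92.2696
  Fiction, Public: 393×311/690 = 177.1348
  Non-fiction, Student: 297×217/690 = 93.4043
  Non-fiction, Staff: 297×162/690 = 69.7304
  Non-fiction, Public: 297×311/690 = 133.8652
Contributions (O − E)²/E:
  (188 − 123.5957)²/123.5957 = 33.5603
  (46 − 92.2696)²/92.2696 = 23.2024
  (159 − 177.1348)²/177.1348 = 1.8566
  (29 − 93.4043)²/93.4043 = 44.4082
  (116 − 69.7304)²/69.7304 = 30.7022
  (152 − 133.8652)²/133.8652 = 2.4567
χ² = 33.5603 + 23.2024 + 1.8566 + 44.4082 + 30.7022 + 2.4567 = 136.186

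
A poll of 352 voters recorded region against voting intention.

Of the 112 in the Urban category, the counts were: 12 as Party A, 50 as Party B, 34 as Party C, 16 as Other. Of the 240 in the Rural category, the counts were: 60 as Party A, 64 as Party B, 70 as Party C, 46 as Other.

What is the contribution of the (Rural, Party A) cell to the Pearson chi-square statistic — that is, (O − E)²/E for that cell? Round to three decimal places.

2.424

Row total (Rural) = 240; column total (Party A) = 72; N = 352.
Expected count E = 240 × 72 / 352 = 49.0909.
Contribution = (O − E)²/E = (60 − 49.0909)² / 49.0909 = 2.424.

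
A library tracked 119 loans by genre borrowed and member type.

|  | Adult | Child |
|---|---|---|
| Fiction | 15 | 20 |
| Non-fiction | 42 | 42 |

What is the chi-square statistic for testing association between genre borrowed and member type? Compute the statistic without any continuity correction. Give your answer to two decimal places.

0.51

Row totals: 35, 84. Column totals: 57, 62. Grand total N = 119.
Expected counts (row total × column total / N):
  Fiction, Adult: 35×57/119 = 16.765
  Fiction, Child: 35×62/119 = 18.235
  Non-fiction, Adult: 84×57/119 = 40.235
  Non-fiction, Child: 84×62/119 = 43.765
Contributions (O − E)²/E:
  (15 − 16.765)²/16.765 = 0.1858
  (20 − 18.235)²/18.235 = 0.1708
  (42 − 40.235)²/40.235 = 0.0774
  (42 − 43.765)²/43.765 = 0.0712
χ² = 0.1858 + 0.1708 + 0.0774 + 0.0712 = 0.51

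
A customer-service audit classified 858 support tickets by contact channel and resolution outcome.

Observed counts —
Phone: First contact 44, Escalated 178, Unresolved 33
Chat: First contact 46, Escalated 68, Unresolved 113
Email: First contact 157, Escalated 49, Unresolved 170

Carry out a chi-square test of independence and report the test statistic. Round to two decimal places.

Row totals: 255, 227, 376. Column totals: 247, 295, 316. Grand total N = 858.
Expected counts (row total × column total / N):
  Phone, First contact: 255×247/858 = 73.409
  Phone, Escalated: 255×295/858 = 87.675
  Phone, Unresolved: 255×316/858 = 93.916
  Chat, First contact: 227×247/858 = 65.348
  Chat, Escalated: 227×295/858 = 78.048
  Chat, Unresolved: 227×316/858 = 83.604
  Email, First contact: 376×247/858 = 108.242
  Email, Escalated: 376×295/858 = 129.277
  Email, Unresolved: 376×316/858 = 138.480
Contributions (O − E)²/E:
  (44 − 73.409)²/73.409 = 11.7818
  (178 − 87.675)²/87.675 = 93.0551
  (33 − 93.916)²/93.916 = 39.5115
  (46 − 65.348)²/65.348 = 5.7285
  (68 − 78.048)²/78.048 = 1.2936
  (113 − 83.604)²/83.604 = 10.3359
  (157 − 108.242)²/108.242 = 21.9632
  (49 − 129.277)²/129.277 = 49.8495
  (170 − 138.480)²/138.480 = 7.1744
χ² = 11.7818 + 93.0551 + 39.5115 + 5.7285 + 1.2936 + 10.3359 + 21.9632 + 49.8495 + 7.1744 = 240.69

240.69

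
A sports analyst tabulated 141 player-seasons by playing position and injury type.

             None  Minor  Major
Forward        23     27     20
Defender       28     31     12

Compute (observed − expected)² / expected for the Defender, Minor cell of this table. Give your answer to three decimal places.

0.110

Row total (Defender) = 71; column total (Minor) = 58; N = 141.
Expected count E = 71 × 58 / 141 = 29.2057.
Contribution = (O − E)²/E = (31 − 29.2057)² / 29.2057 = 0.110.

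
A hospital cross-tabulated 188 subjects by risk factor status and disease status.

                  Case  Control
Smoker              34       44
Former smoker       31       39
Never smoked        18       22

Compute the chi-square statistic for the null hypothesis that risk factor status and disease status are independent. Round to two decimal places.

0.02

Row totals: 78, 70, 40. Column totals: 83, 105. Grand total N = 188.
Expected counts (row total × column total / N):
  Smoker, Case: 78×83/188 = 34.436
  Smoker, Control: 78×105/188 = 43.564
  Former smoker, Case: 70×83/188 = 30.904
  Former smoker, Control: 70×105/188 = 39.096
  Never smoked, Case: 40×83/188 = 17.660
  Never smoked, Control: 40×105/188 = 22.340
Contributions (O − E)²/E:
  (34 − 34.436)²/34.436 = 0.0055
  (44 − 43.564)²/43.564 = 0.0044
  (31 − 30.904)²/30.904 = 0.0003
  (39 − 39.096)²/39.096 = 0.0002
  (18 − 17.660)²/17.660 = 0.0065
  (22 − 22.340)²/22.340 = 0.0052
χ² = 0.0055 + 0.0044 + 0.0003 + 0.0002 + 0.0065 + 0.0052 = 0.02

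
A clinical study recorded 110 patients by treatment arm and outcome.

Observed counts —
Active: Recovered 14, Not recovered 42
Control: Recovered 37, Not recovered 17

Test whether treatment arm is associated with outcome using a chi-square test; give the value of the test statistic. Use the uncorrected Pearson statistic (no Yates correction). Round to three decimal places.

20.936

Row totals: 56, 54. Column totals: 51, 59. Grand total N = 110.
Expected counts (row total × column total / N):
  Active, Recovered: 56×51/110 = 25.9636
  Active, Not recovered: 56×59/110 = 30.0364
  Control, Recovered: 54×51/110 = 25.0364
  Control, Not recovered: 54×59/110 = 28.9636
Contributions (O − E)²/E:
  (14 − 25.9636)²/25.9636 = 5.5126
  (42 − 30.0364)²/30.0364 = 4.7651
  (37 − 25.0364)²/25.0364 = 5.7168
  (17 − 28.9636)²/28.9636 = 4.9416
χ² = 5.5126 + 4.7651 + 5.7168 + 4.9416 = 20.936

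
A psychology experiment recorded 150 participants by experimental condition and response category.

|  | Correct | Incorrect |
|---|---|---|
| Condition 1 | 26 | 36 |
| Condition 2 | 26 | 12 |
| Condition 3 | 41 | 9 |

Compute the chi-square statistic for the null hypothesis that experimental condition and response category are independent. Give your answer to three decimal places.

19.748

Row totals: 62, 38, 50. Column totals: 93, 57. Grand total N = 150.
Expected counts (row total × column total / N):
  Condition 1, Correct: 62×93/150 = 38.4400
  Condition 1, Incorrect: 62×57/150 = 23.5600
  Condition 2, Correct: 38×93/150 = 23.5600
  Condition 2, Incorrect: 38×57/150 = 14.4400
  Condition 3, Correct: 50×93/150 = 31.0000
  Condition 3, Incorrect: 50×57/150 = 19.0000
Contributions (O − E)²/E:
  (26 − 38.4400)²/38.4400 = 4.0258
  (36 − 23.5600)²/23.5600 = 6.5685
  (26 − 23.5600)²/23.5600 = 0.2527
  (12 − 14.4400)²/14.4400 = 0.4123
  (41 − 31.0000)²/31.0000 = 3.2258
  (9 − 19.0000)²/19.0000 = 5.2632
χ² = 4.0258 + 6.5685 + 0.2527 + 0.4123 + 3.2258 + 5.2632 = 19.748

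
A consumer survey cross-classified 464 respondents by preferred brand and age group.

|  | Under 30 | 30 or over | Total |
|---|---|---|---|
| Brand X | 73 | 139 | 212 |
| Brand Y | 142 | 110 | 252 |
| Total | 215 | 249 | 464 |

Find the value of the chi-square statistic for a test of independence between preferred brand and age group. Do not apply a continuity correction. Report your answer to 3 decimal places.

Grand total N = 464.
Expected counts (row total × column total / N):
  Brand X, Under 30: 212×215/464 = 98.2328
  Brand X, 30 or over: 212×249/464 = 113.7672
  Brand Y, Under 30: 252×215/464 = 116.7672
  Brand Y, 30 or over: 252×249/464 = 135.2328
Contributions (O − E)²/E:
  (73 − 98.2328)²/98.2328 = 6.4815
  (139 − 113.7672)²/113.7672 = 5.5965
  (142 − 116.7672)²/116.7672 = 5.4527
  (110 − 135.2328)²/135.2328 = 4.7081
χ² = 6.4815 + 5.5965 + 5.4527 + 4.7081 = 22.239

22.239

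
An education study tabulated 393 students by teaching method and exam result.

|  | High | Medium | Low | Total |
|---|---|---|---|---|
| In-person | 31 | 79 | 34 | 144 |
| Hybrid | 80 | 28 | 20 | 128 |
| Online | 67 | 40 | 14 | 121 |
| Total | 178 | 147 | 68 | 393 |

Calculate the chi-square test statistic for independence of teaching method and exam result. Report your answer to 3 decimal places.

55.451

Grand total N = 393.
Expected counts (row total × column total / N):
  In-person, High: 144×178/393 = 65.221374
  In-person, Medium: 144×147/393 = 53.862595
  In-person, Low: 144×68/393 = 24.916031
  Hybrid, High: 128×178/393 = 57.974555
  Hybrid, Medium: 128×147/393 = 47.877863
  Hybrid, Low: 128×68/393 = 22.147583
  Online, High: 121×178/393 = 54.804071
  Online, Medium: 121×147/393 = 45.259542
  Online, Low: 121×68/393 = 20.936387
Contributions (O − E)²/E:
  (31 − 65.221374)²/65.221374 = 17.9558
  (79 − 53.862595)²/53.862595 = 11.7315
  (34 − 24.916031)²/24.916031 = 3.3119
  (80 − 57.974555)²/57.974555 = 8.3678
  (28 − 47.877863)²/47.877863 = 8.2529
  (20 − 22.147583)²/22.147583 = 0.2082
  (67 − 54.804071)²/54.804071 = 2.7140
  (40 − 45.259542)²/45.259542 = 0.6112
  (14 − 20.936387)²/20.936387 = 2.2981
χ² = 17.9558 + 11.7315 + 3.3119 + 8.3678 + 8.2529 + 0.2082 + 2.7140 + 0.6112 + 2.2981 = 55.451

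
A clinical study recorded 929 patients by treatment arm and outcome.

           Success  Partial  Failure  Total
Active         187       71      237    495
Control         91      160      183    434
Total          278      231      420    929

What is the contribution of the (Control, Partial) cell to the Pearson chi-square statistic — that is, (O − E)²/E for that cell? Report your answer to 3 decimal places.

Row total (Control) = 434; column total (Partial) = 231; N = 929.
Expected count E = 434 × 231 / 929 = 107.91604.
Contribution = (O − E)²/E = (160 − 107.91604)² / 107.91604 = 25.137.

25.137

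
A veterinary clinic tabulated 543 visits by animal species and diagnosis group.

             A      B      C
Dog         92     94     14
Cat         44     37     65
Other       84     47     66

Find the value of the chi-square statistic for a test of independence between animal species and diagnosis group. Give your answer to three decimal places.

Row totals: 200, 146, 197. Column totals: 220, 178, 145. Grand total N = 543.
Expected counts (row total × column total / N):
  Dog, A: 200×220/543 = 81.0313
  Dog, B: 200×178/543 = 65.5617
  Dog, C: 200×145/543 = 53.4070
  Cat, A: 146×220/543 = 59.1529
  Cat, B: 146×178/543 = 47.8600
  Cat, C: 146×145/543 = 38.9871
  Other, A: 197×220/543 = 79.8158
  Other, B: 197×178/543 = 64.5783
  Other, C: 197×145/543 = 52.6059
Contributions (O − E)²/E:
  (92 − 81.0313)²/81.0313 = 1.4848
  (94 − 65.5617)²/65.5617 = 12.3355
  (14 − 53.4070)²/53.4070 = 29.0769
  (44 − 59.1529)²/59.1529 = 3.8816
  (37 − 47.8600)²/47.8600 = 2.4643
  (65 − 38.9871)²/38.9871 = 17.3563
  (84 − 79.8158)²/79.8158 = 0.2193
  (47 − 64.5783)²/64.5783 = 4.7848
  (66 − 52.6059)²/52.6059 = 3.4103
χ² = 1.4848 + 12.3355 + 29.0769 + 3.8816 + 2.4643 + 17.3563 + 0.2193 + 4.7848 + 3.4103 = 75.014

75.014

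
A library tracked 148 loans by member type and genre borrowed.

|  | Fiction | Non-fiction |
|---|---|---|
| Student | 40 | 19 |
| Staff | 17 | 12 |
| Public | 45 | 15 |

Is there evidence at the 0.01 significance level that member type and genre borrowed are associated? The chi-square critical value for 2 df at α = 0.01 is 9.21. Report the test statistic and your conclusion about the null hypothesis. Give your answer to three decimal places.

Row totals: 59, 29, 60. Column totals: 102, 46. Grand total N = 148.
Expected counts (row total × column total / N):
  Student, Fiction: 59×102/148 = 40.6622
  Student, Non-fiction: 59×46/148 = 18.3378
  Staff, Fiction: 29×102/148 = 19.9865
  Staff, Non-fiction: 29×46/148 = 9.0135
  Public, Fiction: 60×102/148 = 41.3514
  Public, Non-fiction: 60×46/148 = 18.6486
Contributions (O − E)²/E:
  (40 − 40.6622)²/40.6622 = 0.0108
  (19 − 18.3378)²/18.3378 = 0.0239
  (17 − 19.9865)²/19.9865 = 0.4463
  (12 − 9.0135)²/9.0135 = 0.9895
  (45 − 41.3514)²/41.3514 = 0.3219
  (15 − 18.6486)²/18.6486 = 0.7138
χ² = 0.0108 + 0.0239 + 0.4463 + 0.9895 + 0.3219 + 0.7138 = 2.506
df = (3−1)(2−1) = 2. Since 2.506 < 9.21, fail to reject the null hypothesis of independence at α = 0.01.

2.506; fail to reject H₀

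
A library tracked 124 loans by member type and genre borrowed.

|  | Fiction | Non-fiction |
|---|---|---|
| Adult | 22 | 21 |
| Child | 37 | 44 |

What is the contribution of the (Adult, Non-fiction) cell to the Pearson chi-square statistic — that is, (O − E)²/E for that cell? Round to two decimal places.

0.11

Row total (Adult) = 43; column total (Non-fiction) = 65; N = 124.
Expected count E = 43 × 65 / 124 = 22.540.
Contribution = (O − E)²/E = (21 − 22.540)² / 22.540 = 0.11.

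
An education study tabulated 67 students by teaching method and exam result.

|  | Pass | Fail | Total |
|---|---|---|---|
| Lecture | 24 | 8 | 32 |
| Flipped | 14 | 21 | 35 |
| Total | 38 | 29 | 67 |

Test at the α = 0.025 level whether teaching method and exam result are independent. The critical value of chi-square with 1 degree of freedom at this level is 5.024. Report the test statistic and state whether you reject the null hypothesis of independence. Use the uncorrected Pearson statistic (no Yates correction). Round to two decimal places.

8.34; reject H₀

Grand total N = 67.
Expected counts (row total × column total / N):
  Lecture, Pass: 32×38/67 = 18.149
  Lecture, Fail: 32×29/67 = 13.851
  Flipped, Pass: 35×38/67 = 19.851
  Flipped, Fail: 35×29/67 = 15.149
Contributions (O − E)²/E:
  (24 − 18.149)²/18.149 = 1.8863
  (8 − 13.851)²/13.851 = 2.4716
  (14 − 19.851)²/19.851 = 1.7246
  (21 − 15.149)²/15.149 = 2.2598
χ² = 1.8863 + 2.4716 + 1.7246 + 2.2598 = 8.34
df = (2−1)(2−1) = 1. Since 8.34 > 5.024, reject the null hypothesis of independence at α = 0.025.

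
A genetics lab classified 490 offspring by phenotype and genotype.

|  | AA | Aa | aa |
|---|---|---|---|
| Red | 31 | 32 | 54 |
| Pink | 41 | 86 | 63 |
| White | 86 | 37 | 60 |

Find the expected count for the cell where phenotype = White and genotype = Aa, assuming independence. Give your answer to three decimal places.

57.888

Row total (White) = 183; column total (Aa) = 155; grand total N = 490.
Expected count = (row total × column total) / N = 183 × 155 / 490 = 57.888.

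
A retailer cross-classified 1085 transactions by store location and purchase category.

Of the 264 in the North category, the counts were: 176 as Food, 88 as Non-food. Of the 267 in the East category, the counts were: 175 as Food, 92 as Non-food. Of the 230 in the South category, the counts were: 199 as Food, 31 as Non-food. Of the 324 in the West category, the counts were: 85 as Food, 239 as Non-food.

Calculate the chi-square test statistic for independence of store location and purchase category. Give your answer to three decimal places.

226.074

Row totals: 264, 267, 230, 324. Column totals: 635, 450. Grand total N = 1085.
Expected counts (row total × column total / N):
  North, Food: 264×635/1085 = 154.5069
  North, Non-food: 264×450/1085 = 109.4931
  East, Food: 267×635/1085 = 156.2627
  East, Non-food: 267×450/1085 = 110.7373
  South, Food: 230×635/1085 = 134.6083
  South, Non-food: 230×450/1085 = 95.3917
  West, Food: 324×635/1085 = 189.6221
  West, Non-food: 324×450/1085 = 134.3779
Contributions (O − E)²/E:
  (176 − 154.5069)²/154.5069 = 2.9899
  (88 − 109.4931)²/109.4931 = 4.2190
  (175 − 156.2627)²/156.2627 = 2.2468
  (92 − 110.7373)²/110.7373 = 3.1704
  (199 − 134.6083)²/134.6083 = 30.8026
  (31 − 95.3917)²/95.3917 = 43.4660
  (85 − 189.6221)²/189.6221 = 57.7242
  (239 − 134.3779)²/134.3779 = 81.4552
χ² = 2.9899 + 4.2190 + 2.2468 + 3.1704 + 30.8026 + 43.4660 + 57.7242 + 81.4552 = 226.074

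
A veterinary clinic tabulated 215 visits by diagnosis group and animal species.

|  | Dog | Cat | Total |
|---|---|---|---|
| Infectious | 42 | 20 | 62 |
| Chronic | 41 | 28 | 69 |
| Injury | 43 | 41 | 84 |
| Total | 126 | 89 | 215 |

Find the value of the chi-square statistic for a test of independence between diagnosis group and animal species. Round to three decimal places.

4.056

Grand total N = 215.
Expected counts (row total × column total / N):
  Infectious, Dog: 62×126/215 = 36.3349
  Infectious, Cat: 62×89/215 = 25.6651
  Chronic, Dog: 69×126/215 = 40.4372
  Chronic, Cat: 69×89/215 = 28.5628
  Injury, Dog: 84×126/215 = 49.2279
  Injury, Cat: 84×89/215 = 34.7721
Contributions (O − E)²/E:
  (42 − 36.3349)²/36.3349 = 0.8833
  (20 − 25.6651)²/25.6651 = 1.2505
  (41 − 40.4372)²/40.4372 = 0.0078
  (28 − 28.5628)²/28.5628 = 0.0111
  (43 − 49.2279)²/49.2279 = 0.7879
  (41 − 34.7721)²/34.7721 = 1.1155
χ² = 0.8833 + 1.2505 + 0.0078 + 0.0111 + 0.7879 + 1.1155 = 4.056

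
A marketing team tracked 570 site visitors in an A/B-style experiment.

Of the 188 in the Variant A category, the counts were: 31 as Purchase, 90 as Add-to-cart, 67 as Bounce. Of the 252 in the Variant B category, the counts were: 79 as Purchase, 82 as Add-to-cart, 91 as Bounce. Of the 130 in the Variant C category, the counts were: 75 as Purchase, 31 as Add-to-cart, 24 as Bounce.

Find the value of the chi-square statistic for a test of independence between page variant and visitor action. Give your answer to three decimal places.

63.602

Row totals: 188, 252, 130. Column totals: 185, 203, 182. Grand total N = 570.
Expected counts (row total × column total / N):
  Variant A, Purchase: 188×185/570 = 61.0175
  Variant A, Add-to-cart: 188×203/570 = 66.9544
  Variant A, Bounce: 188×182/570 = 60.0281
  Variant B, Purchase: 252×185/570 = 81.7895
  Variant B, Add-to-cart: 252×203/570 = 89.7474
  Variant B, Bounce: 252×182/570 = 80.4632
  Variant C, Purchase: 130×185/570 = 42.1930
  Variant C, Add-to-cart: 130×203/570 = 46.2982
  Variant C, Bounce: 130×182/570 = 41.5088
Contributions (O − E)²/E:
  (31 − 61.0175)²/61.0175 = 14.7671
  (90 − 66.9544)²/66.9544 = 7.9323
  (67 − 60.0281)²/60.0281 = 0.8097
  (79 − 81.7895)²/81.7895 = 0.0951
  (82 − 89.7474)²/89.7474 = 0.6688
  (91 − 80.4632)²/80.4632 = 1.3798
  (75 − 42.1930)²/42.1930 = 25.5090
  (31 − 46.2982)²/46.2982 = 5.0549
  (24 − 41.5088)²/41.5088 = 7.3854
χ² = 14.7671 + 7.9323 + 0.8097 + 0.0951 + 0.6688 + 1.3798 + 25.5090 + 5.0549 + 7.3854 = 63.602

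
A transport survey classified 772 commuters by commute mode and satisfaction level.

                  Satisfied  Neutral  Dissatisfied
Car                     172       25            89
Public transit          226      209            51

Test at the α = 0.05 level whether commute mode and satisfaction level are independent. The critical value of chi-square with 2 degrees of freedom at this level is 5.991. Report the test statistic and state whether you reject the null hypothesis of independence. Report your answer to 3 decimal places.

Row totals: 286, 486. Column totals: 398, 234, 140. Grand total N = 772.
Expected counts (row total × column total / N):
  Car, Satisfied: 286×398/772 = 147.4456
  Car, Neutral: 286×234/772 = 86.6891
  Car, Dissatisfied: 286×140/772 = 51.8653
  Public transit, Satisfied: 486×398/772 = 250.5544
  Public transit, Neutral: 486×234/772 = 147.3109
  Public transit, Dissatisfied: 486×140/772 = 88.1347
Contributions (O − E)²/E:
  (172 − 147.4456)²/147.4456 = 4.0891
  (25 − 86.6891)²/86.6891 = 43.8988
  (89 − 51.8653)²/51.8653 = 26.5878
  (226 − 250.5544)²/250.5544 = 2.4063
  (209 − 147.3109)²/147.3109 = 25.8334
  (51 − 88.1347)²/88.1347 = 15.6463
χ² = 4.0891 + 43.8988 + 26.5878 + 2.4063 + 25.8334 + 15.6463 = 118.462
df = (2−1)(3−1) = 2. Since 118.462 > 5.991, reject the null hypothesis of independence at α = 0.05.

118.462; reject H₀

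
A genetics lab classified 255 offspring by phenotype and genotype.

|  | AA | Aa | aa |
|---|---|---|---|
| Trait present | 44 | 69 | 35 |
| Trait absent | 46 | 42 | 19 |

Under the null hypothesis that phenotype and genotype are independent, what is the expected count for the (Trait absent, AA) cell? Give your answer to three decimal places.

Row total (Trait absent) = 107; column total (AA) = 90; grand total N = 255.
Expected count = (row total × column total) / N = 107 × 90 / 255 = 37.765.

37.765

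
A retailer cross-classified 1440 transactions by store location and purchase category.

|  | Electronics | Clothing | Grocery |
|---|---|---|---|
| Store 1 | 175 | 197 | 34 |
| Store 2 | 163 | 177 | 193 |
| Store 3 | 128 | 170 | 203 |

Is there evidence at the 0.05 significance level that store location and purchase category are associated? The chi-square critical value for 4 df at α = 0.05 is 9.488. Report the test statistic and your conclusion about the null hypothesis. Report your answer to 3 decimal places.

128.522; reject H₀

Row totals: 406, 533, 501. Column totals: 466, 544, 430. Grand total N = 1440.
Expected counts (row total × column total / N):
  Store 1, Electronics: 406×466/1440 = 131.3861
  Store 1, Clothing: 406×544/1440 = 153.3778
  Store 1, Grocery: 406×430/1440 = 121.2361
  Store 2, Electronics: 533×466/1440 = 172.4847
  Store 2, Clothing: 533×544/1440 = 201.3556
  Store 2, Grocery: 533×430/1440 = 159.1597
  Store 3, Electronics: 501×466/1440 = 162.1292
  Store 3, Clothing: 501×544/1440 = 189.2667
  Store 3, Grocery: 501×430/1440 = 149.6042
Contributions (O − E)²/E:
  (175 − 131.3861)²/131.3861 = 14.4777
  (197 − 153.3778)²/153.3778 = 12.4066
  (34 − 121.2361)²/121.2361 = 62.7712
  (163 − 172.4847)²/172.4847 = 0.5216
  (177 − 201.3556)²/201.3556 = 2.9460
  (193 − 159.1597)²/159.1597 = 7.1951
  (128 − 162.1292)²/162.1292 = 7.1844
  (170 − 189.2667)²/189.2667 = 1.9613
  (203 − 149.6042)²/149.6042 = 19.0577
χ² = 14.4777 + 12.4066 + 62.7712 + 0.5216 + 2.9460 + 7.1951 + 7.1844 + 1.9613 + 19.0577 = 128.522
df = (3−1)(3−1) = 4. Since 128.522 > 9.488, reject the null hypothesis of independence at α = 0.05.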